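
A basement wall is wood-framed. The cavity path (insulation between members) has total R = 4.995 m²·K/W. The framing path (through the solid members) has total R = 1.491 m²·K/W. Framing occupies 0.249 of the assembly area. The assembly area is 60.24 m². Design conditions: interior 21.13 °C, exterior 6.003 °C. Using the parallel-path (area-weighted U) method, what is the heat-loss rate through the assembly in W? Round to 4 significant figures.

U_eff = 0.751/4.995 + 0.249/1.491 = 0.15035 + 0.167 = 0.31735
R_eff = 1/U_eff = 3.1511 m²·K/W
Q = 60.24 × (21.13 − 6.003) / 3.1511 = 289.19 W

289.2 W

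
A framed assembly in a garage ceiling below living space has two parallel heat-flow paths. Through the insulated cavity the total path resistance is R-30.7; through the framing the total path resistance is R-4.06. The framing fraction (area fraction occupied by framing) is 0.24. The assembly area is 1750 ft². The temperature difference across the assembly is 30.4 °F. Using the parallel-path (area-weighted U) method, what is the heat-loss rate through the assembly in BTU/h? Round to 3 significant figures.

U_eff = 0.76/30.7 + 0.24/4.06 = 0.02476 + 0.05911 = 0.08387
R_eff = 1/U_eff = 11.92 ft²·°F·h/BTU
Q = 1750 × 30.4 / 11.92 = 4462 BTU/h

4460 BTU/h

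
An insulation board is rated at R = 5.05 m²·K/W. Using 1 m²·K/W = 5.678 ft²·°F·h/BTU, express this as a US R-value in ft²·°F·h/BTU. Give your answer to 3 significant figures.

28.7 ft²·°F·h/BTU

R_US = 5.05 × 5.678 = 28.67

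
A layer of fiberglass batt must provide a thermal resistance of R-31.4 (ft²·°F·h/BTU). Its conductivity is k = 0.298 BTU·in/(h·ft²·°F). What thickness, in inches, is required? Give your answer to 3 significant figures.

L = R × k = 31.4 × 0.298 = 9.357 in

9.36 in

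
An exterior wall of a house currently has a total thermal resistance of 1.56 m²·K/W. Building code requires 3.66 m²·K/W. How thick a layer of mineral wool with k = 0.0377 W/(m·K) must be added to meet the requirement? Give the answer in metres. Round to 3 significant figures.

ΔR = 3.66 − 1.56 = 2.1 m²·K/W
L = ΔR × k = 2.1 × 0.0377 = 0.07917 m

0.0792 m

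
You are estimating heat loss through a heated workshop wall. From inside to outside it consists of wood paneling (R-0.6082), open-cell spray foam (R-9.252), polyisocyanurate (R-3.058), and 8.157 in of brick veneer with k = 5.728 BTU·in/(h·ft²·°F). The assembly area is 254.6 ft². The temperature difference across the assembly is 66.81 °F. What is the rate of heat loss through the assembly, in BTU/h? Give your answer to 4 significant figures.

1186 BTU/h

8.157/5.728 = 1.4241
R_total = 0.6082 + 9.252 + 3.058 + 1.4241 = 14.342 ft²·°F·h/BTU
Q = A·ΔT/R = 254.6 × 66.81 / 14.342 = 1186 BTU/h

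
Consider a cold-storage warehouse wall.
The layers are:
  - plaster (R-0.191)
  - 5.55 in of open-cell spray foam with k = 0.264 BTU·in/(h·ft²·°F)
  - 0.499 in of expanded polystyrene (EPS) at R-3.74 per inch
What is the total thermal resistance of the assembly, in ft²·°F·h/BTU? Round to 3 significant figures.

5.55/0.264 = 21.02
0.499 × 3.74 = 1.866
R_total = 0.191 + 21.02 + 1.866 = 23.08 ft²·°F·h/BTU

23.1 ft²·°F·h/BTU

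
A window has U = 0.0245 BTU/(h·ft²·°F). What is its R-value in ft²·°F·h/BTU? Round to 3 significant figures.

40.8 ft²·°F·h/BTU

R = 1/U = 1/0.0245 = 40.82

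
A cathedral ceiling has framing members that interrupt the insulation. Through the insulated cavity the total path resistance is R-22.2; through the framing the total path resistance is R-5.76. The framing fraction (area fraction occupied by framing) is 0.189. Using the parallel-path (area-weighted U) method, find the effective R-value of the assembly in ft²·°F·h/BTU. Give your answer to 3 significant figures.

U_eff = 0.811/22.2 + 0.189/5.76 = 0.03653 + 0.03281 = 0.06934
R_eff = 1/U_eff = 14.42 ft²·°F·h/BTU

14.4 ft²·°F·h/BTU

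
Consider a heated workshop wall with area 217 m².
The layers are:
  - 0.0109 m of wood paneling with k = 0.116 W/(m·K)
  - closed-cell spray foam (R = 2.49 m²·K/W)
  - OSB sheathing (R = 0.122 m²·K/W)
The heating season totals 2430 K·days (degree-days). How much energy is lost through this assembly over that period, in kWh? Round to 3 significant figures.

4680 kWh

0.0109/0.116 = 0.09397
R_total = 0.09397 + 2.49 + 0.122 = 2.706 m²·K/W
E = A × HDD × 24 / R / 1000 = 217 × 2430 × 24 / 2.706 / 1000 = 4677 kWh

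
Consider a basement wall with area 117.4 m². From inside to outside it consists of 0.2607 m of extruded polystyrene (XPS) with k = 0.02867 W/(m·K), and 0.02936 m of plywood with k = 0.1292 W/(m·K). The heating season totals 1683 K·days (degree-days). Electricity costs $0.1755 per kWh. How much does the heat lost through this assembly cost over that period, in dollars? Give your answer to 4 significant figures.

89.29 dollars

0.2607/0.02867 = 9.0931
0.02936/0.1292 = 0.22724
R_total = 9.0931 + 0.22724 = 9.3204 m²·K/W
E = A × HDD × 24 / R / 1000 = 117.4 × 1683 × 24 / 9.3204 / 1000 = 508.78 kWh
Cost = 508.78 × 0.1755 = $89.291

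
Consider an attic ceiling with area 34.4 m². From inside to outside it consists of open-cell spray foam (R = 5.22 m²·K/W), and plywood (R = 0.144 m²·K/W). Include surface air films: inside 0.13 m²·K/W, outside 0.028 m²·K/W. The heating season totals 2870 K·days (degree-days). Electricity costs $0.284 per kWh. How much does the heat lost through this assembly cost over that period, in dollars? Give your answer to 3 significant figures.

122 dollars

R_total = 0.13 + 5.22 + 0.144 + 0.028 = 5.522 m²·K/W
E = A × HDD × 24 / R / 1000 = 34.4 × 2870 × 24 / 5.522 / 1000 = 429.1 kWh
Cost = 429.1 × 0.284 = $121.9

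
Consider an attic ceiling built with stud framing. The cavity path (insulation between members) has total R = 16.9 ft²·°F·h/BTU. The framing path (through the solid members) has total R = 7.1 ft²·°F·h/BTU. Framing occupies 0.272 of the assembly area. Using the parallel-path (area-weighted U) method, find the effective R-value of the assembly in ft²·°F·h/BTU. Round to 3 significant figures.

U_eff = 0.728/16.9 + 0.272/7.1 = 0.04308 + 0.03831 = 0.08139
R_eff = 1/U_eff = 12.29 ft²·°F·h/BTU

12.3 ft²·°F·h/BTU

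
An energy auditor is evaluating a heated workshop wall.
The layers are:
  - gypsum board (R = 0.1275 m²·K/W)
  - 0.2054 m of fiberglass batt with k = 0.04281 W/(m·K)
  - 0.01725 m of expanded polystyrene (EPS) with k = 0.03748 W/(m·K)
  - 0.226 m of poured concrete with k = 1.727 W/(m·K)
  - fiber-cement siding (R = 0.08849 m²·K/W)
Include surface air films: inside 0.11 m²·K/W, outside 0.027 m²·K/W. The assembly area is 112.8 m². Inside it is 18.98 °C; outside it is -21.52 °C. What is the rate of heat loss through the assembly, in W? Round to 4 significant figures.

795.6 W

0.2054/0.04281 = 4.7979
0.01725/0.03748 = 0.46025
0.226/1.727 = 0.13086
R_total = 0.11 + 0.1275 + 4.7979 + 0.46025 + 0.13086 + 0.08849 + 0.027 = 5.742 m²·K/W
Q = A·ΔT/R = 112.8 × (18.98 − (-21.52)) / 5.742 = 795.61 W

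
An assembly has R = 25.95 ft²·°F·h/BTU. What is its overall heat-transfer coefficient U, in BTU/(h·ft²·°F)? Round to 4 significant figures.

0.03854 BTU/(h·ft²·°F)

U = 1/R = 1/25.95 = 0.038536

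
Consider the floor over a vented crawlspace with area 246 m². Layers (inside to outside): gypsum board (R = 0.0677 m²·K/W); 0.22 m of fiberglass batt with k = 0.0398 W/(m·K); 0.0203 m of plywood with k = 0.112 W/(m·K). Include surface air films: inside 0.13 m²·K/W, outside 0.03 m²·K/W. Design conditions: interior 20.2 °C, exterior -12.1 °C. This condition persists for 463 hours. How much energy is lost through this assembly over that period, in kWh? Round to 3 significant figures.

620 kWh

0.22/0.0398 = 5.528
0.0203/0.112 = 0.1812
R_total = 0.13 + 0.0677 + 5.528 + 0.1812 + 0.03 = 5.937 m²·K/W
Q = 246 × (20.2 − (-12.1)) / 5.937 = 1338 W
E = 1338 W × 463 h / 1000 = 619.7 kWh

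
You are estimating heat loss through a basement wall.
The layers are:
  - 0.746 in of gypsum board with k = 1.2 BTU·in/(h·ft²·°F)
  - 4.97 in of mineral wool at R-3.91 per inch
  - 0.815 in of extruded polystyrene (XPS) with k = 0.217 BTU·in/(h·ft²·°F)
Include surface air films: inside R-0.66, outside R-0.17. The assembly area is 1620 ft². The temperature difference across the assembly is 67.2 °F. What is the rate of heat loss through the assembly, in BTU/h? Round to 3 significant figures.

0.746/1.2 = 0.6217
4.97 × 3.91 = 19.43
0.815/0.217 = 3.756
R_total = 0.66 + 0.6217 + 19.43 + 3.756 + 0.17 = 24.64 ft²·°F·h/BTU
Q = A·ΔT/R = 1620 × 67.2 / 24.64 = 4418 BTU/h

4420 BTU/h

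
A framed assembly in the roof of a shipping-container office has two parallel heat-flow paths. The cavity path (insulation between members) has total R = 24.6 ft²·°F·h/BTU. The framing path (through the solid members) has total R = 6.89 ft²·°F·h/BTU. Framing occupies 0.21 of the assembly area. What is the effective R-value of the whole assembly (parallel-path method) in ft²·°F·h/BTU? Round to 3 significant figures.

U_eff = 0.79/24.6 + 0.21/6.89 = 0.03211 + 0.03048 = 0.06259
R_eff = 1/U_eff = 15.98 ft²·°F·h/BTU

16.0 ft²·°F·h/BTU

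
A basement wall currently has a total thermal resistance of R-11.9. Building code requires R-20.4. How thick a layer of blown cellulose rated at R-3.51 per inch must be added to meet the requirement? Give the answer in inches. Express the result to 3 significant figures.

2.42 in

ΔR = 20.4 − 11.9 = 8.5 ft²·°F·h/BTU
L = ΔR / (R/in) = 8.5/3.51 = 2.422 in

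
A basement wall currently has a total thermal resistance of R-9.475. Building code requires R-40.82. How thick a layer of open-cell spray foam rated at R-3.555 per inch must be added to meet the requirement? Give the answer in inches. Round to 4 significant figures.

8.817 in

ΔR = 40.82 − 9.475 = 31.345 ft²·°F·h/BTU
L = ΔR / (R/in) = 31.345/3.555 = 8.8172 in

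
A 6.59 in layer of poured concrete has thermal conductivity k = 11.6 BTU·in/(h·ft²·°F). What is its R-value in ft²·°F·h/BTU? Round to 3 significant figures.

R = L/k = 6.59/11.6 = 0.5681 ft²·°F·h/BTU

0.568 ft²·°F·h/BTU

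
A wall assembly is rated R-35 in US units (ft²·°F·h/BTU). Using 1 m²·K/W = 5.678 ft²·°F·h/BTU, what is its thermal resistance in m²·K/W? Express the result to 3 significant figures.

6.16 m²·K/W

R_SI = 35/5.678 = 6.164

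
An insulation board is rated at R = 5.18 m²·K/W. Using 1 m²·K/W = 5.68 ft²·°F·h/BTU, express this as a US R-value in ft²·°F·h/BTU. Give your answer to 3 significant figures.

R_US = 5.18 × 5.68 = 29.42

29.4 ft²·°F·h/BTU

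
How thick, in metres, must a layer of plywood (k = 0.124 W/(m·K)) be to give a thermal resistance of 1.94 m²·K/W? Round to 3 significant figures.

L = R·k = 1.94 × 0.124 = 0.2406 m

0.241 m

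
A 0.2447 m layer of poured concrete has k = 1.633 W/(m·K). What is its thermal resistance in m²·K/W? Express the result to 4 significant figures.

0.1498 m²·K/W

R = L/k = 0.2447/1.633 = 0.14985 m²·K/W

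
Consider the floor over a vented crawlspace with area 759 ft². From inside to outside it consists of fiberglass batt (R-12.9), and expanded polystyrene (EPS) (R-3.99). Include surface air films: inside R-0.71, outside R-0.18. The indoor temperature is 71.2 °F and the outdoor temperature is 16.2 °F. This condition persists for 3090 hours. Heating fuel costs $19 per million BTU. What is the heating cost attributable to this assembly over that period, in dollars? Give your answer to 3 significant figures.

138 dollars

R_total = 0.71 + 12.9 + 3.99 + 0.18 = 17.78 ft²·°F·h/BTU
Q = 759 × (71.2 − 16.2) / 17.78 = 2348 BTU/h
E = 2348 × 3090 = 7255000 BTU
Cost = 7255000/10⁶ × 19 = $137.8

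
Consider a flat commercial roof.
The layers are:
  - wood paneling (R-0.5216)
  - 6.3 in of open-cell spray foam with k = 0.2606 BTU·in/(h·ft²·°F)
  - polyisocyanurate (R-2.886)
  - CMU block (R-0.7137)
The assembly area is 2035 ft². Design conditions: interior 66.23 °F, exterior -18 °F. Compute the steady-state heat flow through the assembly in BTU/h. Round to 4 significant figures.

6.3/0.2606 = 24.175
R_total = 0.5216 + 24.175 + 2.886 + 0.7137 = 28.296 ft²·°F·h/BTU
Q = A·ΔT/R = 2035 × (66.23 − (-18)) / 28.296 = 6057.6 BTU/h

6058 BTU/h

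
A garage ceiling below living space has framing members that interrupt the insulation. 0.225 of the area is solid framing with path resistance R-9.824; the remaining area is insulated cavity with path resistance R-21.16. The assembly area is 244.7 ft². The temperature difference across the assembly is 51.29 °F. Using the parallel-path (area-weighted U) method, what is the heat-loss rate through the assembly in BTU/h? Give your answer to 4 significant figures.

U_eff = 0.775/21.16 + 0.225/9.824 = 0.036626 + 0.022903 = 0.059529
R_eff = 1/U_eff = 16.799 ft²·°F·h/BTU
Q = 244.7 × 51.29 / 16.799 = 747.13 BTU/h

747.1 BTU/h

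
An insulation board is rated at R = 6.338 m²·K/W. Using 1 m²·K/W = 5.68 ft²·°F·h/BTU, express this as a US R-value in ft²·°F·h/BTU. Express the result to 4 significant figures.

36.00 ft²·°F·h/BTU

R_US = 6.338 × 5.68 = 36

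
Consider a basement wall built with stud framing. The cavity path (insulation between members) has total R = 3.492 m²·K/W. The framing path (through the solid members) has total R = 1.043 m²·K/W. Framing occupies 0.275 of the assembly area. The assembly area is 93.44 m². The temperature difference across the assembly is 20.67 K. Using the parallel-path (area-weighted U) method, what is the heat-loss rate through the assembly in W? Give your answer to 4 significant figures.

910.2 W

U_eff = 0.725/3.492 + 0.275/1.043 = 0.20762 + 0.26366 = 0.47128
R_eff = 1/U_eff = 2.1219 m²·K/W
Q = 93.44 × 20.67 / 2.1219 = 910.23 W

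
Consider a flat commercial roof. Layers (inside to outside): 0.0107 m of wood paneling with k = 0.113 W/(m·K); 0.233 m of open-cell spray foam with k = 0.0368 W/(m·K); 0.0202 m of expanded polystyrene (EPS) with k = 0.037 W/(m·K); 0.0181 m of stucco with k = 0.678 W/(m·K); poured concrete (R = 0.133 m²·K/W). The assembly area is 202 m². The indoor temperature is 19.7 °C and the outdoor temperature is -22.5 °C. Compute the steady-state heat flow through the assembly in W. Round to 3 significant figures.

0.0107/0.113 = 0.09469
0.233/0.0368 = 6.332
0.0202/0.037 = 0.5459
0.0181/0.678 = 0.0267
R_total = 0.09469 + 6.332 + 0.5459 + 0.0267 + 0.133 = 7.132 m²·K/W
Q = A·ΔT/R = 202 × (19.7 − (-22.5)) / 7.132 = 1195 W

1200 W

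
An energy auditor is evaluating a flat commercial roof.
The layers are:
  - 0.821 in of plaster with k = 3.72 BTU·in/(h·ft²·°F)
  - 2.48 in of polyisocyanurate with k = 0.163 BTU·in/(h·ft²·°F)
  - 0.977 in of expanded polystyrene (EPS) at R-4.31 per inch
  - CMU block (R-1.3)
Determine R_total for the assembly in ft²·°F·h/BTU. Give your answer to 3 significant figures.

20.9 ft²·°F·h/BTU

0.821/3.72 = 0.2207
2.48/0.163 = 15.21
0.977 × 4.31 = 4.211
R_total = 0.2207 + 15.21 + 4.211 + 1.3 = 20.95 ft²·°F·h/BTU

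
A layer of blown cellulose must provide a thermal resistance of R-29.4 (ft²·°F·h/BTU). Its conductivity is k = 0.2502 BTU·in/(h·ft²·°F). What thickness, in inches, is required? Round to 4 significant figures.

7.356 in

L = R × k = 29.4 × 0.2502 = 7.3559 in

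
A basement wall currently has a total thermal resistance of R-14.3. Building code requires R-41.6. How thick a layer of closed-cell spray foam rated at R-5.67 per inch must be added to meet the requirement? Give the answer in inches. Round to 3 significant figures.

ΔR = 41.6 − 14.3 = 27.3 ft²·°F·h/BTU
L = ΔR / (R/in) = 27.3/5.67 = 4.815 in

4.81 in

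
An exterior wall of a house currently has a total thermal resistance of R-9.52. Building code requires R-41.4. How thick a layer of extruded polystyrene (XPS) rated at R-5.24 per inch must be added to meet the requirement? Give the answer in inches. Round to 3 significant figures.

6.08 in

ΔR = 41.4 − 9.52 = 31.88 ft²·°F·h/BTU
L = ΔR / (R/in) = 31.88/5.24 = 6.084 in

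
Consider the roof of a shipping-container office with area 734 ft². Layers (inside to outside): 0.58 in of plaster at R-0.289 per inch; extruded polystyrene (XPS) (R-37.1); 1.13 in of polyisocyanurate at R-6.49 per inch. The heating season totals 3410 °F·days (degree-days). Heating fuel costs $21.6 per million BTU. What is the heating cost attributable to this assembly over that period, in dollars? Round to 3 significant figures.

29.1 dollars

0.58 × 0.289 = 0.1676
1.13 × 6.49 = 7.334
R_total = 0.1676 + 37.1 + 7.334 = 44.6 ft²·°F·h/BTU
E = A × HDD × 24 / R = 734 × 3410 × 24 / 44.6 = 1347000 BTU
Cost = 1347000/10⁶ × 21.6 = $29.09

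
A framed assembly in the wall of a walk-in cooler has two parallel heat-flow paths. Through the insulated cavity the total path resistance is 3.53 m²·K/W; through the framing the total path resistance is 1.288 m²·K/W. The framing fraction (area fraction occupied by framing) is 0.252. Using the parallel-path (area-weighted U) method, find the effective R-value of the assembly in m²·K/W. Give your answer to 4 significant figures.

2.454 m²·K/W

U_eff = 0.748/3.53 + 0.252/1.288 = 0.2119 + 0.19565 = 0.40755
R_eff = 1/U_eff = 2.4537 m²·K/W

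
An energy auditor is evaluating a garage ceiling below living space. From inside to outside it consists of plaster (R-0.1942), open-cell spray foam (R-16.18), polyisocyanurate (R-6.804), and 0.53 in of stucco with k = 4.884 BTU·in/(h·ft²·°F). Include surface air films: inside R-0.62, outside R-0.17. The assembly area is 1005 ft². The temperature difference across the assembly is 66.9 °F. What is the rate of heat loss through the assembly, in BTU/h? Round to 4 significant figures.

2793 BTU/h

0.53/4.884 = 0.10852
R_total = 0.62 + 0.1942 + 16.18 + 6.804 + 0.10852 + 0.17 = 24.077 ft²·°F·h/BTU
Q = A·ΔT/R = 1005 × 66.9 / 24.077 = 2792.5 BTU/h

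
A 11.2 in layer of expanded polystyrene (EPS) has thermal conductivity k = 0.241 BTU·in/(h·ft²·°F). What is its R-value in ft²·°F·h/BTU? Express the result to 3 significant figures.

R = L/k = 11.2/0.241 = 46.47 ft²·°F·h/BTU

46.5 ft²·°F·h/BTU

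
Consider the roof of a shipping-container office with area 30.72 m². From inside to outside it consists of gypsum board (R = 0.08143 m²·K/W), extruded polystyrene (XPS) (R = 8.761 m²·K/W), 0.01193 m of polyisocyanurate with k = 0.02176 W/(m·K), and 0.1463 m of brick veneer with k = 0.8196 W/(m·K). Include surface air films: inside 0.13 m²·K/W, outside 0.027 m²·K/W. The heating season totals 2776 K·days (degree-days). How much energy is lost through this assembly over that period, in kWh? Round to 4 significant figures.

210.4 kWh

0.01193/0.02176 = 0.54825
0.1463/0.8196 = 0.1785
R_total = 0.13 + 0.08143 + 8.761 + 0.54825 + 0.1785 + 0.027 = 9.7262 m²·K/W
E = A × HDD × 24 / R / 1000 = 30.72 × 2776 × 24 / 9.7262 / 1000 = 210.43 kWh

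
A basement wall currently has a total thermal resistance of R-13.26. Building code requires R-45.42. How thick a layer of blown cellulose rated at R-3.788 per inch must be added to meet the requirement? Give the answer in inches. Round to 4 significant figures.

8.490 in

ΔR = 45.42 − 13.26 = 32.16 ft²·°F·h/BTU
L = ΔR / (R/in) = 32.16/3.788 = 8.49 in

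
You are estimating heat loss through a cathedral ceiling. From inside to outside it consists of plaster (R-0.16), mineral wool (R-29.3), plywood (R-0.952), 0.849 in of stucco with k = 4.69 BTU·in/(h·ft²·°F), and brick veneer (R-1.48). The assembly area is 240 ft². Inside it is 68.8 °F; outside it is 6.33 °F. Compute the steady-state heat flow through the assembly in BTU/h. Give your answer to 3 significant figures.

467 BTU/h

0.849/4.69 = 0.181
R_total = 0.16 + 29.3 + 0.952 + 0.181 + 1.48 = 32.07 ft²·°F·h/BTU
Q = A·ΔT/R = 240 × (68.8 − 6.33) / 32.07 = 467.5 BTU/h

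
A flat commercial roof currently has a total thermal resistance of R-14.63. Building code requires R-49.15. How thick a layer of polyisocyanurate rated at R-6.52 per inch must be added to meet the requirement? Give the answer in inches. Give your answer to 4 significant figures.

5.294 in

ΔR = 49.15 − 14.63 = 34.52 ft²·°F·h/BTU
L = ΔR / (R/in) = 34.52/6.52 = 5.2945 in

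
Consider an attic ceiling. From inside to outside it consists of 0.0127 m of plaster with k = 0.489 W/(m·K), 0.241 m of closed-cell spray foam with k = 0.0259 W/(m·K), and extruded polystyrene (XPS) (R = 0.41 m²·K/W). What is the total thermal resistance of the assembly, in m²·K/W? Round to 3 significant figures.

9.74 m²·K/W

0.0127/0.489 = 0.02597
0.241/0.0259 = 9.305
R_total = 0.02597 + 9.305 + 0.41 = 9.741 m²·K/W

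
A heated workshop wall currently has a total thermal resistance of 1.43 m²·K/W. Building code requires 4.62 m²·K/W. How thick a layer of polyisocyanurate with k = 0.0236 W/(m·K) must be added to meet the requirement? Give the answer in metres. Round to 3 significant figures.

0.0753 m

ΔR = 4.62 − 1.43 = 3.19 m²·K/W
L = ΔR × k = 3.19 × 0.0236 = 0.07528 m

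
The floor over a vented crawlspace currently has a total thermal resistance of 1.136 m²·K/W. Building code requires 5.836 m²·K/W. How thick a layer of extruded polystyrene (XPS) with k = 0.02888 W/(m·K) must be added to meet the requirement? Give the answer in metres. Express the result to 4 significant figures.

ΔR = 5.836 − 1.136 = 4.7 m²·K/W
L = ΔR × k = 4.7 × 0.02888 = 0.13574 m

0.1357 m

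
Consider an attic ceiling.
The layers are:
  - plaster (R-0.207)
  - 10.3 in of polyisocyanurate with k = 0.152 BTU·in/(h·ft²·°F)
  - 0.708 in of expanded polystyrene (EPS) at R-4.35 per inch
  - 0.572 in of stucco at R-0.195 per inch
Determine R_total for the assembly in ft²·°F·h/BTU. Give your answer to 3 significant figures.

10.3/0.152 = 67.76
0.708 × 4.35 = 3.08
0.572 × 0.195 = 0.1115
R_total = 0.207 + 67.76 + 3.08 + 0.1115 = 71.16 ft²·°F·h/BTU

71.2 ft²·°F·h/BTU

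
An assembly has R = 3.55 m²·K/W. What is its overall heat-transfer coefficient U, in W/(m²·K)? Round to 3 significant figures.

U = 1/R = 1/3.55 = 0.2817

0.282 W/(m²·K)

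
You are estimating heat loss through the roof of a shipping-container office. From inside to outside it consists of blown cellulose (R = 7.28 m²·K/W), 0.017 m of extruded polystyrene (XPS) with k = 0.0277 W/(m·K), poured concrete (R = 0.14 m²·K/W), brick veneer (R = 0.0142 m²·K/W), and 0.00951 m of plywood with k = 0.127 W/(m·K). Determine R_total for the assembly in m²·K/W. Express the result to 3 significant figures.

0.017/0.0277 = 0.6137
0.00951/0.127 = 0.07488
R_total = 7.28 + 0.6137 + 0.14 + 0.0142 + 0.07488 = 8.123 m²·K/W

8.12 m²·K/W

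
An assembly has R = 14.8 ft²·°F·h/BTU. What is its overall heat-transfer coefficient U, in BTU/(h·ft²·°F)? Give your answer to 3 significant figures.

U = 1/R = 1/14.8 = 0.06757

0.0676 BTU/(h·ft²·°F)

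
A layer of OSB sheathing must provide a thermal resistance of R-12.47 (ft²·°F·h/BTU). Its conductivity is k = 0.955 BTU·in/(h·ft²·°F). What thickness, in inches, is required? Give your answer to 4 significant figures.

11.91 in

L = R × k = 12.47 × 0.955 = 11.909 in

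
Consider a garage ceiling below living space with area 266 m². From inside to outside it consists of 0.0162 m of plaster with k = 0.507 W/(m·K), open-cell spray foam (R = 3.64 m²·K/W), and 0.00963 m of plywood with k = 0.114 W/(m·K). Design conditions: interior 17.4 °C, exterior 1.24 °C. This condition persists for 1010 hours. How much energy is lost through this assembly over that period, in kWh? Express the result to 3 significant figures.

1160 kWh

0.0162/0.507 = 0.03195
0.00963/0.114 = 0.08447
R_total = 0.03195 + 3.64 + 0.08447 = 3.756 m²·K/W
Q = 266 × (17.4 − 1.24) / 3.756 = 1144 W
E = 1144 W × 1010 h / 1000 = 1156 kWh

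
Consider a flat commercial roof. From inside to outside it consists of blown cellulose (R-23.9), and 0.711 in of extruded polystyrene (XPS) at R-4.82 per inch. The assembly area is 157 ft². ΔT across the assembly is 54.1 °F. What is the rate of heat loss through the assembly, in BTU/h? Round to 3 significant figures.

0.711 × 4.82 = 3.427
R_total = 23.9 + 3.427 = 27.33 ft²·°F·h/BTU
Q = A·ΔT/R = 157 × 54.1 / 27.33 = 310.8 BTU/h

311 BTU/h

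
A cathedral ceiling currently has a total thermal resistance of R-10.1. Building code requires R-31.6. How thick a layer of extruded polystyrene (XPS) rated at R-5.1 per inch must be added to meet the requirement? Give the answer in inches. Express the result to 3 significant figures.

ΔR = 31.6 − 10.1 = 21.5 ft²·°F·h/BTU
L = ΔR / (R/in) = 21.5/5.1 = 4.216 in

4.22 in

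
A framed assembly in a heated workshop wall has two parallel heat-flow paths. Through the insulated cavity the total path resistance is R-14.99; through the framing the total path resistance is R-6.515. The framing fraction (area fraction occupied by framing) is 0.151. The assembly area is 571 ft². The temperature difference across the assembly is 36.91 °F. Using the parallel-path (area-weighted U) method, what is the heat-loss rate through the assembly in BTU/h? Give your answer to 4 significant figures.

U_eff = 0.849/14.99 + 0.151/6.515 = 0.056638 + 0.023177 = 0.079815
R_eff = 1/U_eff = 12.529 ft²·°F·h/BTU
Q = 571 × 36.91 / 12.529 = 1682.2 BTU/h

1682 BTU/h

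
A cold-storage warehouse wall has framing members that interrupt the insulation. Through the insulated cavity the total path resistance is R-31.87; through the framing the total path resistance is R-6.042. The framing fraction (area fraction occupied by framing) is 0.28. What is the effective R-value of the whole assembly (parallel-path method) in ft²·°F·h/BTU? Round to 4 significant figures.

U_eff = 0.72/31.87 + 0.28/6.042 = 0.022592 + 0.046342 = 0.068934
R_eff = 1/U_eff = 14.507 ft²·°F·h/BTU

14.51 ft²·°F·h/BTU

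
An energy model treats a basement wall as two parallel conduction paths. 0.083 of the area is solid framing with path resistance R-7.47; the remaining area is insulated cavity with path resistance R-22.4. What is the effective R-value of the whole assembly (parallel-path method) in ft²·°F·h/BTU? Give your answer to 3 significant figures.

U_eff = 0.917/22.4 + 0.083/7.47 = 0.04094 + 0.01111 = 0.05205
R_eff = 1/U_eff = 19.21 ft²·°F·h/BTU

19.2 ft²·°F·h/BTU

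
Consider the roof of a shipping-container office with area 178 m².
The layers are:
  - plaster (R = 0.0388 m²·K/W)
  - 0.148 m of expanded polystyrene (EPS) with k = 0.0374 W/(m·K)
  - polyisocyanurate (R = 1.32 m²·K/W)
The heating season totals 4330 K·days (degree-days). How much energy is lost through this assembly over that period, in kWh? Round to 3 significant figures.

0.148/0.0374 = 3.957
R_total = 0.0388 + 3.957 + 1.32 = 5.316 m²·K/W
E = A × HDD × 24 / R / 1000 = 178 × 4330 × 24 / 5.316 / 1000 = 3480 kWh

3480 kWh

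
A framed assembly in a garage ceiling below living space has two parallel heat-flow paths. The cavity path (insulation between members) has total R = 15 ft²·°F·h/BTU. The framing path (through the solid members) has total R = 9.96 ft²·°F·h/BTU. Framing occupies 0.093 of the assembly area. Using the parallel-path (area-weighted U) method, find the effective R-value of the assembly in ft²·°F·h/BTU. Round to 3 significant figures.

14.3 ft²·°F·h/BTU

U_eff = 0.907/15 + 0.093/9.96 = 0.06047 + 0.009337 = 0.0698
R_eff = 1/U_eff = 14.33 ft²·°F·h/BTU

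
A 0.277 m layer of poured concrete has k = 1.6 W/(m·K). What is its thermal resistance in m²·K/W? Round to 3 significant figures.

0.173 m²·K/W

R = L/k = 0.277/1.6 = 0.1731 m²·K/W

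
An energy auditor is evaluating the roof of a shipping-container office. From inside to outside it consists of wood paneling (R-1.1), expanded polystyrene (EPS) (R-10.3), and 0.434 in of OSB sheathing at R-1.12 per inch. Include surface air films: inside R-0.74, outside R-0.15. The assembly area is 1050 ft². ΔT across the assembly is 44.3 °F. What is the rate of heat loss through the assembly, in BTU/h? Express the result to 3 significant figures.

3640 BTU/h

0.434 × 1.12 = 0.4861
R_total = 0.74 + 1.1 + 10.3 + 0.4861 + 0.15 = 12.78 ft²·°F·h/BTU
Q = A·ΔT/R = 1050 × 44.3 / 12.78 = 3641 BTU/h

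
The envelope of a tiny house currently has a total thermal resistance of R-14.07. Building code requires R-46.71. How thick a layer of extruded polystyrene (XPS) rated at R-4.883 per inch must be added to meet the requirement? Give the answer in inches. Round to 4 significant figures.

6.684 in

ΔR = 46.71 − 14.07 = 32.64 ft²·°F·h/BTU
L = ΔR / (R/in) = 32.64/4.883 = 6.6844 in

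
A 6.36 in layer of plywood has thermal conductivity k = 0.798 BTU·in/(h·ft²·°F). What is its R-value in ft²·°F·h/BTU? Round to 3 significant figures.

R = L/k = 6.36/0.798 = 7.97 ft²·°F·h/BTU

7.97 ft²·°F·h/BTU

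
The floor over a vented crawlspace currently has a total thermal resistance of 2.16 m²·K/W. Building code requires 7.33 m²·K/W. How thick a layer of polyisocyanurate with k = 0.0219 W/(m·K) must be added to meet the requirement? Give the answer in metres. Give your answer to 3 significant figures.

ΔR = 7.33 − 2.16 = 5.17 m²·K/W
L = ΔR × k = 5.17 × 0.0219 = 0.1132 m

0.113 m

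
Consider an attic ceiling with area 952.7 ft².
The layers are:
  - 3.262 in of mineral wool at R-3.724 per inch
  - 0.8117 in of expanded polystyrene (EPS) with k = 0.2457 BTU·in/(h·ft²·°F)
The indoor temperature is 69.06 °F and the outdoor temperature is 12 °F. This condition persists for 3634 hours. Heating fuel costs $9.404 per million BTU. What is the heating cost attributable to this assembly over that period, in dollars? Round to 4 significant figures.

120.2 dollars

3.262 × 3.724 = 12.148
0.8117/0.2457 = 3.3036
R_total = 12.148 + 3.3036 = 15.451 ft²·°F·h/BTU
Q = 952.7 × (69.06 − 12) / 15.451 = 3518.2 BTU/h
E = 3518.2 × 3634 = 12785000 BTU
Cost = 12785000/10⁶ × 9.404 = $120.23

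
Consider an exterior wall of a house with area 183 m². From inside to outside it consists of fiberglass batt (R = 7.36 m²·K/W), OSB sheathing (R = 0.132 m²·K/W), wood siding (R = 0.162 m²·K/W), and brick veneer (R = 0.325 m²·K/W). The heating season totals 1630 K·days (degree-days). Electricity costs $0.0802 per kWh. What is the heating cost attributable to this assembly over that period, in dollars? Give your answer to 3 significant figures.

72.0 dollars

R_total = 7.36 + 0.132 + 0.162 + 0.325 = 7.979 m²·K/W
E = A × HDD × 24 / R / 1000 = 183 × 1630 × 24 / 7.979 / 1000 = 897.2 kWh
Cost = 897.2 × 0.0802 = $71.96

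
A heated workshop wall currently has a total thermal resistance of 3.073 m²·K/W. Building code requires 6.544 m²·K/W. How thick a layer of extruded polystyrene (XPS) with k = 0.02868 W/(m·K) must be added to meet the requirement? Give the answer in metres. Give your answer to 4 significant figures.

0.09955 m

ΔR = 6.544 − 3.073 = 3.471 m²·K/W
L = ΔR × k = 3.471 × 0.02868 = 0.099548 m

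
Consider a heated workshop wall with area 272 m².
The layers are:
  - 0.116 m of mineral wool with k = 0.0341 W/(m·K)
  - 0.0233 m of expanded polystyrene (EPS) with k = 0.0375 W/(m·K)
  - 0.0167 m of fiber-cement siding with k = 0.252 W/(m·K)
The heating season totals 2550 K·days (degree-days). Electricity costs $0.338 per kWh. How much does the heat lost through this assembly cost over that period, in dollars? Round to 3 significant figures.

1380 dollars

0.116/0.0341 = 3.402
0.0233/0.0375 = 0.6213
0.0167/0.252 = 0.06627
R_total = 3.402 + 0.6213 + 0.06627 = 4.089 m²·K/W
E = A × HDD × 24 / R / 1000 = 272 × 2550 × 24 / 4.089 / 1000 = 4071 kWh
Cost = 4071 × 0.338 = $1376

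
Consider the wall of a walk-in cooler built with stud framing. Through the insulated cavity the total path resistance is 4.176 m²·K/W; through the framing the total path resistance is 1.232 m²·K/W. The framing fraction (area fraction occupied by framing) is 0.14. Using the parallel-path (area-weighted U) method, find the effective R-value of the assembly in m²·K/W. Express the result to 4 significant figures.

3.129 m²·K/W

U_eff = 0.86/4.176 + 0.14/1.232 = 0.20594 + 0.11364 = 0.31958
R_eff = 1/U_eff = 3.1292 m²·K/W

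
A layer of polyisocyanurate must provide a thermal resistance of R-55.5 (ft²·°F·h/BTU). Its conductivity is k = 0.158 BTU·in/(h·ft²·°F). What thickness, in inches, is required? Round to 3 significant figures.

L = R × k = 55.5 × 0.158 = 8.769 in

8.77 in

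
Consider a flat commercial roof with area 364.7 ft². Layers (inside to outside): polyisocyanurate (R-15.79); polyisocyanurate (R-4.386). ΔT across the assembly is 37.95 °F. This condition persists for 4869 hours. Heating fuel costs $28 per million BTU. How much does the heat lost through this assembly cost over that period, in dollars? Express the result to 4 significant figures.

R_total = 15.79 + 4.386 = 20.176 ft²·°F·h/BTU
Q = 364.7 × 37.95 / 20.176 = 685.98 BTU/h
E = 685.98 × 4869 = 3340000 BTU
Cost = 3340000/10⁶ × 28 = $93.521

93.52 dollars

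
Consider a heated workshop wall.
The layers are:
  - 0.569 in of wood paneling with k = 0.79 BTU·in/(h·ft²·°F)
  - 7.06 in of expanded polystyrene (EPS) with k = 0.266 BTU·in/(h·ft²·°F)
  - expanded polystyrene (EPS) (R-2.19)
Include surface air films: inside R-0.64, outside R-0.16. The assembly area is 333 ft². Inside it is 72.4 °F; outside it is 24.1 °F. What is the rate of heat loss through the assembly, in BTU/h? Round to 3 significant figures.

532 BTU/h

0.569/0.79 = 0.7203
7.06/0.266 = 26.54
R_total = 0.64 + 0.7203 + 26.54 + 2.19 + 0.16 = 30.25 ft²·°F·h/BTU
Q = A·ΔT/R = 333 × (72.4 − 24.1) / 30.25 = 531.7 BTU/h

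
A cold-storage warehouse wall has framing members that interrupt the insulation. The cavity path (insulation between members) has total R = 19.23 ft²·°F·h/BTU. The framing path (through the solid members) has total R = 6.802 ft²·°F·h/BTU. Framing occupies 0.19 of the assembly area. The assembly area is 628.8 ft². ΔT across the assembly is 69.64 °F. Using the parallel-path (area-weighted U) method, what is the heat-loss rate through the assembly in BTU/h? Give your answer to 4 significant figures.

U_eff = 0.81/19.23 + 0.19/6.802 = 0.042122 + 0.027933 = 0.070055
R_eff = 1/U_eff = 14.275 ft²·°F·h/BTU
Q = 628.8 × 69.64 / 14.275 = 3067.7 BTU/h

3068 BTU/h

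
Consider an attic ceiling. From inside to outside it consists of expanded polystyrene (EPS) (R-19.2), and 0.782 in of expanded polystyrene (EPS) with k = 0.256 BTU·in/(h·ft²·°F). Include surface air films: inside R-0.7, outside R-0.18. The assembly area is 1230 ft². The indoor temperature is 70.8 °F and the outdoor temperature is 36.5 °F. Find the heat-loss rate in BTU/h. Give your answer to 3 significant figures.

1820 BTU/h

0.782/0.256 = 3.055
R_total = 0.7 + 19.2 + 3.055 + 0.18 = 23.13 ft²·°F·h/BTU
Q = A·ΔT/R = 1230 × (70.8 − 36.5) / 23.13 = 1824 BTU/h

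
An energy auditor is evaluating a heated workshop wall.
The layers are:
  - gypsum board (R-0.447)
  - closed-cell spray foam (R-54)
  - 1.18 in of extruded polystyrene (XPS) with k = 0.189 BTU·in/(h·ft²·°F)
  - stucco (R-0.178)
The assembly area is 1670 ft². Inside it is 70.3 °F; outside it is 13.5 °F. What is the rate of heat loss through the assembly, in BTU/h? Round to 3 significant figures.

1560 BTU/h

1.18/0.189 = 6.243
R_total = 0.447 + 54 + 6.243 + 0.178 = 60.87 ft²·°F·h/BTU
Q = A·ΔT/R = 1670 × (70.3 − 13.5) / 60.87 = 1558 BTU/h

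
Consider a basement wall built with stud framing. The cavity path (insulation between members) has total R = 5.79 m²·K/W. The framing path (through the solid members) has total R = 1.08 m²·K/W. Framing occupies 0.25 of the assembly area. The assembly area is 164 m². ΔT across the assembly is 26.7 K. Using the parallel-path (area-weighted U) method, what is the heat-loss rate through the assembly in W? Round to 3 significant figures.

1580 W

U_eff = 0.75/5.79 + 0.25/1.08 = 0.1295 + 0.2315 = 0.361
R_eff = 1/U_eff = 2.77 m²·K/W
Q = 164 × 26.7 / 2.77 = 1581 W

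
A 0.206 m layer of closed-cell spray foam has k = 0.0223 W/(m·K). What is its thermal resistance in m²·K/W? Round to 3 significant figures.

R = L/k = 0.206/0.0223 = 9.238 m²·K/W

9.24 m²·K/W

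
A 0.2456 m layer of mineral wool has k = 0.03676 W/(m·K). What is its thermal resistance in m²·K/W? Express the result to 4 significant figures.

6.681 m²·K/W

R = L/k = 0.2456/0.03676 = 6.6812 m²·K/W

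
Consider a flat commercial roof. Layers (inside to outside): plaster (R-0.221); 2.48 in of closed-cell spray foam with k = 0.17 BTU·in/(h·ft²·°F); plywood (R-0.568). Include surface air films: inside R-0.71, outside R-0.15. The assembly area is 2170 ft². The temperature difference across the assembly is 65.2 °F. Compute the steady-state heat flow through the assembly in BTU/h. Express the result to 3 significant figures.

8710 BTU/h

2.48/0.17 = 14.59
R_total = 0.71 + 0.221 + 14.59 + 0.568 + 0.15 = 16.24 ft²·°F·h/BTU
Q = A·ΔT/R = 2170 × 65.2 / 16.24 = 8714 BTU/h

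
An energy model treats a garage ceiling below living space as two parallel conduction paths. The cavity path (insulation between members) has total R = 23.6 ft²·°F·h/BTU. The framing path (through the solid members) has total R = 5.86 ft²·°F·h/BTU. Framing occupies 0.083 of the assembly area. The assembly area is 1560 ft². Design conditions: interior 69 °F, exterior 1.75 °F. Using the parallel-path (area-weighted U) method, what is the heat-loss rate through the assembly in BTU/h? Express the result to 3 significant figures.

5560 BTU/h

U_eff = 0.917/23.6 + 0.083/5.86 = 0.03886 + 0.01416 = 0.05302
R_eff = 1/U_eff = 18.86 ft²·°F·h/BTU
Q = 1560 × (69 − 1.75) / 18.86 = 5562 BTU/h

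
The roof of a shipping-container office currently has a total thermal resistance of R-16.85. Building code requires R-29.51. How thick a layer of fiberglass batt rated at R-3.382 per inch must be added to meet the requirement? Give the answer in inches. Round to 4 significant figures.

ΔR = 29.51 − 16.85 = 12.66 ft²·°F·h/BTU
L = ΔR / (R/in) = 12.66/3.382 = 3.7433 in

3.743 in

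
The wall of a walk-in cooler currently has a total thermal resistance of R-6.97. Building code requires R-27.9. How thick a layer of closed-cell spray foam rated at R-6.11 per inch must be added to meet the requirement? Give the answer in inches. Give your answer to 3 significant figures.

3.43 in

ΔR = 27.9 − 6.97 = 20.93 ft²·°F·h/BTU
L = ΔR / (R/in) = 20.93/6.11 = 3.426 in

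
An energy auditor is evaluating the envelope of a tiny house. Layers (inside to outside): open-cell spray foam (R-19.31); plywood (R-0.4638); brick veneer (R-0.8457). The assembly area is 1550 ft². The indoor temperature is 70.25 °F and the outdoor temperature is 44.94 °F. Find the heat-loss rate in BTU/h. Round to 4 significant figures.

1903 BTU/h

R_total = 19.31 + 0.4638 + 0.8457 = 20.619 ft²·°F·h/BTU
Q = A·ΔT/R = 1550 × (70.25 − 44.94) / 20.619 = 1902.6 BTU/h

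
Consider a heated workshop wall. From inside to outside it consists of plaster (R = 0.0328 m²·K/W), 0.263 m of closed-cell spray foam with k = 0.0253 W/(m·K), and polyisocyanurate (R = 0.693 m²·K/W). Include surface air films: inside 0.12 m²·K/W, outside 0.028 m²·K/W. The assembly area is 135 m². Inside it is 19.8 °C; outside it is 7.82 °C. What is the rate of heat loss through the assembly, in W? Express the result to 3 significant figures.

144 W

0.263/0.0253 = 10.4
R_total = 0.12 + 0.0328 + 10.4 + 0.693 + 0.028 = 11.27 m²·K/W
Q = A·ΔT/R = 135 × (19.8 − 7.82) / 11.27 = 143.5 W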